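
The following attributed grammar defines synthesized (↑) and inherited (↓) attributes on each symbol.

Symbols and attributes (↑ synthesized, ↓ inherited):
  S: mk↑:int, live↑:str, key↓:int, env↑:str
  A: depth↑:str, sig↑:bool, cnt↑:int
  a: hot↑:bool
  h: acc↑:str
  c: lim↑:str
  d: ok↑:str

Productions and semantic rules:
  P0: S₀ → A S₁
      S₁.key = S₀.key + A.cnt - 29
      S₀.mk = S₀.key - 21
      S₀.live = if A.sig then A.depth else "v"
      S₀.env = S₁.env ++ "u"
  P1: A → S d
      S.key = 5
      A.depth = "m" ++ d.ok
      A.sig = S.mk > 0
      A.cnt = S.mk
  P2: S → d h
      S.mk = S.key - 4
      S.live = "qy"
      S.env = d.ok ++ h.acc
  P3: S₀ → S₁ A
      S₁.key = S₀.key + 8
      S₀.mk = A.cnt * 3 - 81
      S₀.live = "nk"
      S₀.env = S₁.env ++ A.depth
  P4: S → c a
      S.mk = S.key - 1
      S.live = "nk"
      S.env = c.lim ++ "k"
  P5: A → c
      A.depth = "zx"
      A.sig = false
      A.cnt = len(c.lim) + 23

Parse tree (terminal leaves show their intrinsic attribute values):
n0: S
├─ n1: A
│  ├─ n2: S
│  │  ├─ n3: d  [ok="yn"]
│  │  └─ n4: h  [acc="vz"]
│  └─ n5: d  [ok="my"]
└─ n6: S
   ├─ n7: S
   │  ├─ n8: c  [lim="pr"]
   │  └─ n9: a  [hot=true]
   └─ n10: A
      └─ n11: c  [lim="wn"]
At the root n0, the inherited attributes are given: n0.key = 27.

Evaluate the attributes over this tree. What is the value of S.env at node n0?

"prkzxu"

1. n0.key = 27  [given at root]
2. n2.key = 5  [5]
3. n3.ok = "yn"  [terminal]
4. n4.acc = "vz"  [terminal]
5. n2.mk = 1  [S.key - 4]
6. n2.live = "qy"  ["qy"]
7. n2.env = "ynvz"  [d.ok ++ h.acc]
8. n5.ok = "my"  [terminal]
9. n1.depth = "mmy"  ["m" ++ d.ok]
10. n1.sig = true  [S.mk > 0]
11. n1.cnt = 1  [S.mk]
12. n6.key = -1  [S₀.key + A.cnt - 29]
13. n7.key = 7  [S₀.key + 8]
14. n8.lim = "pr"  [terminal]
15. n9.hot = true  [terminal]
16. n7.mk = 6  [S.key - 1]
17. n7.live = "nk"  ["nk"]
18. n7.env = "prk"  [c.lim ++ "k"]
19. n11.lim = "wn"  [terminal]
20. n10.depth = "zx"  ["zx"]
21. n10.sig = false  [false]
22. n10.cnt = 25  [len(c.lim) + 23]
23. n6.mk = -6  [A.cnt * 3 - 81]
24. n6.live = "nk"  ["nk"]
25. n6.env = "prkzx"  [S₁.env ++ A.depth]
26. n0.mk = 6  [S₀.key - 21]
27. n0.live = "mmy"  [if A.sig then A.depth else "v"]
28. n0.env = "prkzxu"  [S₁.env ++ "u"]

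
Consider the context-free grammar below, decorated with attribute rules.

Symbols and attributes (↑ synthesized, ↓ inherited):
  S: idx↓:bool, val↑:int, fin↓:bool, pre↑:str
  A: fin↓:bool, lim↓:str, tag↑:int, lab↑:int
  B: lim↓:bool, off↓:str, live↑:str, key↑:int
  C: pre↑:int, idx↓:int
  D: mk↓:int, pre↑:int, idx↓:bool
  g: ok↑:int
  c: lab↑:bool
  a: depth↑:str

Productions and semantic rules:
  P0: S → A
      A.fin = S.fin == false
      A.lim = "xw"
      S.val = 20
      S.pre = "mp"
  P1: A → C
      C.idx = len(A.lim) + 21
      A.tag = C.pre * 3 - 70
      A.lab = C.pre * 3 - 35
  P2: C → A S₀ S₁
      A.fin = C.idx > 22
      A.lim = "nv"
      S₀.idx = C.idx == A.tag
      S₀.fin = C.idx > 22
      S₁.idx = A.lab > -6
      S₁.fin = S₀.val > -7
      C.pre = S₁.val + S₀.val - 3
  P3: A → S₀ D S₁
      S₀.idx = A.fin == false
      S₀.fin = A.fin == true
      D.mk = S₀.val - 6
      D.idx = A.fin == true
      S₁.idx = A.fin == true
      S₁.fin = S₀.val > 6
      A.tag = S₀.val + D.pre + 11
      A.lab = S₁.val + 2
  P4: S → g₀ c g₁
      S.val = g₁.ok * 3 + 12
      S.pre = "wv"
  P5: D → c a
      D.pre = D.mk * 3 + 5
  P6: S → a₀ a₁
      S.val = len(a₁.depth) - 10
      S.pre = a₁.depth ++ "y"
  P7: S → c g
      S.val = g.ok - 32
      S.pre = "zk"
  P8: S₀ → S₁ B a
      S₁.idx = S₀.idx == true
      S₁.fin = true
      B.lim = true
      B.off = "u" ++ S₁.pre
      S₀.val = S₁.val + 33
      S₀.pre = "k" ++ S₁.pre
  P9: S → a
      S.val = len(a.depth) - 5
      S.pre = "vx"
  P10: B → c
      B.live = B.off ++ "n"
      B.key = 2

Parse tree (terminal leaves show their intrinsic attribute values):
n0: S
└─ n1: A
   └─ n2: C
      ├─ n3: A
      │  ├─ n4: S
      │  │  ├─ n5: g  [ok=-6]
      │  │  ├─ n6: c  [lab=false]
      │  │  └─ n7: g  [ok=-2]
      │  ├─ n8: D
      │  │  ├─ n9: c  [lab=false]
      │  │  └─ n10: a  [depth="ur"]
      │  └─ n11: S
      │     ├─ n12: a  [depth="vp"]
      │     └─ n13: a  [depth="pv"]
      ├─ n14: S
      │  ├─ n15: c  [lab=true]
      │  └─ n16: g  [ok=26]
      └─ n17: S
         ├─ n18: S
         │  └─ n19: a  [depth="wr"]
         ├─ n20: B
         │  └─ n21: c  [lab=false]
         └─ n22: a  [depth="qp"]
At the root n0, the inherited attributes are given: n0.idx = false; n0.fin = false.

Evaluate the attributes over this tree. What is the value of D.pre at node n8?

5

1. n0.idx = false  [given at root]
2. n0.fin = false  [given at root]
3. n1.fin = true  [S.fin == false]
4. n1.lim = "xw"  ["xw"]
5. n2.idx = 23  [len(A.lim) + 21]
6. n3.fin = true  [C.idx > 22]
7. n3.lim = "nv"  ["nv"]
8. n4.idx = false  [A.fin == false]
9. n4.fin = true  [A.fin == true]
10. n5.ok = -6  [terminal]
11. n6.lab = false  [terminal]
12. n7.ok = -2  [terminal]
13. n4.val = 6  [g₁.ok * 3 + 12]
14. n4.pre = "wv"  ["wv"]
15. n8.mk = 0  [S₀.val - 6]
16. n8.idx = true  [A.fin == true]
17. n9.lab = false  [terminal]
18. n10.depth = "ur"  [terminal]
19. n8.pre = 5  [D.mk * 3 + 5]
20. n11.idx = true  [A.fin == true]
21. n11.fin = false  [S₀.val > 6]
22. n12.depth = "vp"  [terminal]
23. n13.depth = "pv"  [terminal]
24. n11.val = -8  [len(a₁.depth) - 10]
25. n11.pre = "pvy"  [a₁.depth ++ "y"]
26. n3.tag = 22  [S₀.val + D.pre + 11]
27. n3.lab = -6  [S₁.val + 2]
28. n14.idx = false  [C.idx == A.tag]
29. n14.fin = true  [C.idx > 22]
30. n15.lab = true  [terminal]
31. n16.ok = 26  [terminal]
32. n14.val = -6  [g.ok - 32]
33. n14.pre = "zk"  ["zk"]
34. n17.idx = false  [A.lab > -6]
35. n17.fin = true  [S₀.val > -7]
36. n18.idx = false  [S₀.idx == true]
37. n18.fin = true  [true]
38. n19.depth = "wr"  [terminal]
39. n18.val = -3  [len(a.depth) - 5]
40. n18.pre = "vx"  ["vx"]
41. n20.lim = true  [true]
42. n20.off = "uvx"  ["u" ++ S₁.pre]
43. n21.lab = false  [terminal]
44. n20.live = "uvxn"  [B.off ++ "n"]
45. n20.key = 2  [2]
46. n22.depth = "qp"  [terminal]
47. n17.val = 30  [S₁.val + 33]
48. n17.pre = "kvx"  ["k" ++ S₁.pre]
49. n2.pre = 21  [S₁.val + S₀.val - 3]
50. n1.tag = -7  [C.pre * 3 - 70]
51. n1.lab = 28  [C.pre * 3 - 35]
52. n0.val = 20  [20]
53. n0.pre = "mp"  ["mp"]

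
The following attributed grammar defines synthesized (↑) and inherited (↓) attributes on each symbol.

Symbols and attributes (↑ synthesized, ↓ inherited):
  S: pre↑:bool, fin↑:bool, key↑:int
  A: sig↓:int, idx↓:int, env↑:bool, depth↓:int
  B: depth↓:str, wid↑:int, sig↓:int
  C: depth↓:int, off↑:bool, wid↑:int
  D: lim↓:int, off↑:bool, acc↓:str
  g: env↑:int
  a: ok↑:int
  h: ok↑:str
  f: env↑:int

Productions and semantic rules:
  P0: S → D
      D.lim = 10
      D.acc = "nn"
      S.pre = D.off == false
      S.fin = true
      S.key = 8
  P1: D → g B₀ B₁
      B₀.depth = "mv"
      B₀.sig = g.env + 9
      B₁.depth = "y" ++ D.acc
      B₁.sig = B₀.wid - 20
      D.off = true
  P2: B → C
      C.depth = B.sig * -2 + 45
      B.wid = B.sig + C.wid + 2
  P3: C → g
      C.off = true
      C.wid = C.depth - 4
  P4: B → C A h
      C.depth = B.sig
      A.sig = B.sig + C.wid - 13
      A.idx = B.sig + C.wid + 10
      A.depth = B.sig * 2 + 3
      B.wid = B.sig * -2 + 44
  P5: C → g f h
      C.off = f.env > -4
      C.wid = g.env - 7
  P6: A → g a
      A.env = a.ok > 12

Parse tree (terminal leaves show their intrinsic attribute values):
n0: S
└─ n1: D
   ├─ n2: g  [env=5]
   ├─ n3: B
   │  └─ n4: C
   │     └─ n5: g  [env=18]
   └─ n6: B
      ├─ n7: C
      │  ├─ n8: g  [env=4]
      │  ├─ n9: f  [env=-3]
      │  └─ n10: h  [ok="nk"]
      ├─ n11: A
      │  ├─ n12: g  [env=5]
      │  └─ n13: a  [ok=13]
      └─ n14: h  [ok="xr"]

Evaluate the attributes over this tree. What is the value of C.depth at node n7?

9

1. n1.lim = 10  [10]
2. n1.acc = "nn"  ["nn"]
3. n2.env = 5  [terminal]
4. n3.depth = "mv"  ["mv"]
5. n3.sig = 14  [g.env + 9]
6. n4.depth = 17  [B.sig * -2 + 45]
7. n5.env = 18  [terminal]
8. n4.off = true  [true]
9. n4.wid = 13  [C.depth - 4]
10. n3.wid = 29  [B.sig + C.wid + 2]
11. n6.depth = "ynn"  ["y" ++ D.acc]
12. n6.sig = 9  [B₀.wid - 20]
13. n7.depth = 9  [B.sig]
14. n8.env = 4  [terminal]
15. n9.env = -3  [terminal]
16. n10.ok = "nk"  [terminal]
17. n7.off = true  [f.env > -4]
18. n7.wid = -3  [g.env - 7]
19. n11.sig = -7  [B.sig + C.wid - 13]
20. n11.idx = 16  [B.sig + C.wid + 10]
21. n11.depth = 21  [B.sig * 2 + 3]
22. n12.env = 5  [terminal]
23. n13.ok = 13  [terminal]
24. n11.env = true  [a.ok > 12]
25. n14.ok = "xr"  [terminal]
26. n6.wid = 26  [B.sig * -2 + 44]
27. n1.off = true  [true]
28. n0.pre = false  [D.off == false]
29. n0.fin = true  [true]
30. n0.key = 8  [8]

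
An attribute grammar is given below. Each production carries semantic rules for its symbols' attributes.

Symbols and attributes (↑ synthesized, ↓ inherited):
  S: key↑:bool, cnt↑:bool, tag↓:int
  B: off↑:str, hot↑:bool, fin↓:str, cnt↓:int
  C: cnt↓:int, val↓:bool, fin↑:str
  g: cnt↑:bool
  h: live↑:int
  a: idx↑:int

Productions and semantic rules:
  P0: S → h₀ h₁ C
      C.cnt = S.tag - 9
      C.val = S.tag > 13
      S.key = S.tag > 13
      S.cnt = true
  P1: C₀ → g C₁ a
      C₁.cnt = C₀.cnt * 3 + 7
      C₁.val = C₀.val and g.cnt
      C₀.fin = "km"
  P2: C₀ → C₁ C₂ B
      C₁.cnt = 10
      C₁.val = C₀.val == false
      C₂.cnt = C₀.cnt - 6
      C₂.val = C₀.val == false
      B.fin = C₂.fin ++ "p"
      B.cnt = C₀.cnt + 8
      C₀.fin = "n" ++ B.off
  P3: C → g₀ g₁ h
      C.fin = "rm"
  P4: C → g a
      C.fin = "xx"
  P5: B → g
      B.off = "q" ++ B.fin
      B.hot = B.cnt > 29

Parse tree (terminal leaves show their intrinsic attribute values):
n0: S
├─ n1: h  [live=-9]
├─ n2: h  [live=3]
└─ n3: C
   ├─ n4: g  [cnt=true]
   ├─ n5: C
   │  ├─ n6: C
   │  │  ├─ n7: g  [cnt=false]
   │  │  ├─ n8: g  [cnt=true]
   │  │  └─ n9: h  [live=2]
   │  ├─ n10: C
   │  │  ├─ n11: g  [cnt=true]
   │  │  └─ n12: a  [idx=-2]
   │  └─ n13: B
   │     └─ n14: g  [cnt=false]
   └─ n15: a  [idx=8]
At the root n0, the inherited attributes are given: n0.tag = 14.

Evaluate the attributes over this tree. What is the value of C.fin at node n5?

1. n0.tag = 14  [given at root]
2. n1.live = -9  [terminal]
3. n2.live = 3  [terminal]
4. n3.cnt = 5  [S.tag - 9]
5. n3.val = true  [S.tag > 13]
6. n4.cnt = true  [terminal]
7. n5.cnt = 22  [C₀.cnt * 3 + 7]
8. n5.val = true  [C₀.val and g.cnt]
9. n6.cnt = 10  [10]
10. n6.val = false  [C₀.val == false]
11. n7.cnt = false  [terminal]
12. n8.cnt = true  [terminal]
13. n9.live = 2  [terminal]
14. n6.fin = "rm"  ["rm"]
15. n10.cnt = 16  [C₀.cnt - 6]
16. n10.val = false  [C₀.val == false]
17. n11.cnt = true  [terminal]
18. n12.idx = -2  [terminal]
19. n10.fin = "xx"  ["xx"]
20. n13.fin = "xxp"  [C₂.fin ++ "p"]
21. n13.cnt = 30  [C₀.cnt + 8]
22. n14.cnt = false  [terminal]
23. n13.off = "qxxp"  ["q" ++ B.fin]
24. n13.hot = true  [B.cnt > 29]
25. n5.fin = "nqxxp"  ["n" ++ B.off]
26. n15.idx = 8  [terminal]
27. n3.fin = "km"  ["km"]
28. n0.key = true  [S.tag > 13]
29. n0.cnt = true  [true]

"nqxxp"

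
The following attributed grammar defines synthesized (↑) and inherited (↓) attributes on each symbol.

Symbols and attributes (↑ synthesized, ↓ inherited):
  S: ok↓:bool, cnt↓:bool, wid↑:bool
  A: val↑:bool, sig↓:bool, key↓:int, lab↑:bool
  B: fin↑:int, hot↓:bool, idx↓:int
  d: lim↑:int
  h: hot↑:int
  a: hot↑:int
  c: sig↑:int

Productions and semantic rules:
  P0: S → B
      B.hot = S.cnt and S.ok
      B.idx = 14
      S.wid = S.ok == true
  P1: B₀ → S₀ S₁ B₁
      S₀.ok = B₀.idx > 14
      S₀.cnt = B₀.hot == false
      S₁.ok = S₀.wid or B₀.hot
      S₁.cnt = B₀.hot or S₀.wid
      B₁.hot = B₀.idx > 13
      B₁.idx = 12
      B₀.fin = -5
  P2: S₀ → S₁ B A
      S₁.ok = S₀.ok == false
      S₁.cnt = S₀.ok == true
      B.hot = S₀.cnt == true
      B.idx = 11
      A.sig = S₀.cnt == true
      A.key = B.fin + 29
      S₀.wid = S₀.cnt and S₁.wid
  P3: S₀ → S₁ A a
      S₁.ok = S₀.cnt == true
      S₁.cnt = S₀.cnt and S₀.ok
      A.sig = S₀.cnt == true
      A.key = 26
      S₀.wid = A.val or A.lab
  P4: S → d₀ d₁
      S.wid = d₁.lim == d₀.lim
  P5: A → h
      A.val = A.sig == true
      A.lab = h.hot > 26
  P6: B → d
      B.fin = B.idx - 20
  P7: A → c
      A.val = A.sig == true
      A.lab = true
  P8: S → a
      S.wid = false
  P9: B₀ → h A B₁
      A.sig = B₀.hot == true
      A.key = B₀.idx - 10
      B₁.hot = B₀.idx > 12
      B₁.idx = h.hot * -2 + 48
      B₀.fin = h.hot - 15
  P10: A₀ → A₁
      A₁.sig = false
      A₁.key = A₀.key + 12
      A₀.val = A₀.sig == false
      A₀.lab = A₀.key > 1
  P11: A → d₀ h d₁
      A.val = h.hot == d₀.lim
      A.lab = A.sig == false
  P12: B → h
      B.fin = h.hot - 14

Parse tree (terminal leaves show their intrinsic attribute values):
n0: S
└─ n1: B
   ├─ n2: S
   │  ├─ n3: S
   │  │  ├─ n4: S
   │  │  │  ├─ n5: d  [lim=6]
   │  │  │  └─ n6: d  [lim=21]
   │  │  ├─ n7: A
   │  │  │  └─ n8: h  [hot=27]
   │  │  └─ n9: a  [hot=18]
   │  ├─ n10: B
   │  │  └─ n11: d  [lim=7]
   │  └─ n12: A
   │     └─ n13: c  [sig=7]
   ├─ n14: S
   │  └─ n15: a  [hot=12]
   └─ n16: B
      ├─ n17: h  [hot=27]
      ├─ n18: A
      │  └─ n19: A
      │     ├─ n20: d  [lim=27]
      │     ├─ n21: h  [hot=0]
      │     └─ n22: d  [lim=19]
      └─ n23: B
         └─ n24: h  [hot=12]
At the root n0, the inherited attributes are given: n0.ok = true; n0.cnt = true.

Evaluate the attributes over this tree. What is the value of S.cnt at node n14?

true

1. n0.ok = true  [given at root]
2. n0.cnt = true  [given at root]
3. n1.hot = true  [S.cnt and S.ok]
4. n1.idx = 14  [14]
5. n2.ok = false  [B₀.idx > 14]
6. n2.cnt = false  [B₀.hot == false]
7. n3.ok = true  [S₀.ok == false]
8. n3.cnt = false  [S₀.ok == true]
9. n4.ok = false  [S₀.cnt == true]
10. n4.cnt = false  [S₀.cnt and S₀.ok]
11. n5.lim = 6  [terminal]
12. n6.lim = 21  [terminal]
13. n4.wid = false  [d₁.lim == d₀.lim]
14. n7.sig = false  [S₀.cnt == true]
15. n7.key = 26  [26]
16. n8.hot = 27  [terminal]
17. n7.val = false  [A.sig == true]
18. n7.lab = true  [h.hot > 26]
19. n9.hot = 18  [terminal]
20. n3.wid = true  [A.val or A.lab]
21. n10.hot = false  [S₀.cnt == true]
22. n10.idx = 11  [11]
23. n11.lim = 7  [terminal]
24. n10.fin = -9  [B.idx - 20]
25. n12.sig = false  [S₀.cnt == true]
26. n12.key = 20  [B.fin + 29]
27. n13.sig = 7  [terminal]
28. n12.val = false  [A.sig == true]
29. n12.lab = true  [true]
30. n2.wid = false  [S₀.cnt and S₁.wid]
31. n14.ok = true  [S₀.wid or B₀.hot]
32. n14.cnt = true  [B₀.hot or S₀.wid]
33. n15.hot = 12  [terminal]
34. n14.wid = false  [false]
35. n16.hot = true  [B₀.idx > 13]
36. n16.idx = 12  [12]
37. n17.hot = 27  [terminal]
38. n18.sig = true  [B₀.hot == true]
39. n18.key = 2  [B₀.idx - 10]
40. n19.sig = false  [false]
41. n19.key = 14  [A₀.key + 12]
42. n20.lim = 27  [terminal]
43. n21.hot = 0  [terminal]
44. n22.lim = 19  [terminal]
45. n19.val = false  [h.hot == d₀.lim]
46. n19.lab = true  [A.sig == false]
47. n18.val = false  [A₀.sig == false]
48. n18.lab = true  [A₀.key > 1]
49. n23.hot = false  [B₀.idx > 12]
50. n23.idx = -6  [h.hot * -2 + 48]
51. n24.hot = 12  [terminal]
52. n23.fin = -2  [h.hot - 14]
53. n16.fin = 12  [h.hot - 15]
54. n1.fin = -5  [-5]
55. n0.wid = true  [S.ok == true]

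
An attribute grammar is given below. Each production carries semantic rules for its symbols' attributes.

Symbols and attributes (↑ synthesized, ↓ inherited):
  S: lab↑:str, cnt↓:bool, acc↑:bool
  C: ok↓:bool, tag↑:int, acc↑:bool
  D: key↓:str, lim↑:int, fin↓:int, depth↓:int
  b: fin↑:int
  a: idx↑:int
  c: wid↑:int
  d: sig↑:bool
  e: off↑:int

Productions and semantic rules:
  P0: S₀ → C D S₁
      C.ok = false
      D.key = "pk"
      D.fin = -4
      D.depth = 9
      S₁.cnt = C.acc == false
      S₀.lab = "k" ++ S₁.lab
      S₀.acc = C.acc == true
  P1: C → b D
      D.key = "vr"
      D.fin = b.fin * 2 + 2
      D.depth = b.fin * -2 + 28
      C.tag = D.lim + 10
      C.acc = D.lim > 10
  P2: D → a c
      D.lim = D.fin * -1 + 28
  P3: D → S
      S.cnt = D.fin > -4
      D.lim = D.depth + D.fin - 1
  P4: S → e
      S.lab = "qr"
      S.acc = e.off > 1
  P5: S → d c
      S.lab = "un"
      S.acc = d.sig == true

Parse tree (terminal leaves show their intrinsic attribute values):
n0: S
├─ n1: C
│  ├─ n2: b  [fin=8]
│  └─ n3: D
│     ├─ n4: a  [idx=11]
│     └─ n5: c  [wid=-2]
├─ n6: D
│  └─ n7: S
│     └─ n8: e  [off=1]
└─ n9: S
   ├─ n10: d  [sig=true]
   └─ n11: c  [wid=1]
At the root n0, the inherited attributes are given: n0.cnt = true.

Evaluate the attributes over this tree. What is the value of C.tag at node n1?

1. n0.cnt = true  [given at root]
2. n1.ok = false  [false]
3. n2.fin = 8  [terminal]
4. n3.key = "vr"  ["vr"]
5. n3.fin = 18  [b.fin * 2 + 2]
6. n3.depth = 12  [b.fin * -2 + 28]
7. n4.idx = 11  [terminal]
8. n5.wid = -2  [terminal]
9. n3.lim = 10  [D.fin * -1 + 28]
10. n1.tag = 20  [D.lim + 10]
11. n1.acc = false  [D.lim > 10]
12. n6.key = "pk"  ["pk"]
13. n6.fin = -4  [-4]
14. n6.depth = 9  [9]
15. n7.cnt = false  [D.fin > -4]
16. n8.off = 1  [terminal]
17. n7.lab = "qr"  ["qr"]
18. n7.acc = false  [e.off > 1]
19. n6.lim = 4  [D.depth + D.fin - 1]
20. n9.cnt = true  [C.acc == false]
21. n10.sig = true  [terminal]
22. n11.wid = 1  [terminal]
23. n9.lab = "un"  ["un"]
24. n9.acc = true  [d.sig == true]
25. n0.lab = "kun"  ["k" ++ S₁.lab]
26. n0.acc = false  [C.acc == true]

20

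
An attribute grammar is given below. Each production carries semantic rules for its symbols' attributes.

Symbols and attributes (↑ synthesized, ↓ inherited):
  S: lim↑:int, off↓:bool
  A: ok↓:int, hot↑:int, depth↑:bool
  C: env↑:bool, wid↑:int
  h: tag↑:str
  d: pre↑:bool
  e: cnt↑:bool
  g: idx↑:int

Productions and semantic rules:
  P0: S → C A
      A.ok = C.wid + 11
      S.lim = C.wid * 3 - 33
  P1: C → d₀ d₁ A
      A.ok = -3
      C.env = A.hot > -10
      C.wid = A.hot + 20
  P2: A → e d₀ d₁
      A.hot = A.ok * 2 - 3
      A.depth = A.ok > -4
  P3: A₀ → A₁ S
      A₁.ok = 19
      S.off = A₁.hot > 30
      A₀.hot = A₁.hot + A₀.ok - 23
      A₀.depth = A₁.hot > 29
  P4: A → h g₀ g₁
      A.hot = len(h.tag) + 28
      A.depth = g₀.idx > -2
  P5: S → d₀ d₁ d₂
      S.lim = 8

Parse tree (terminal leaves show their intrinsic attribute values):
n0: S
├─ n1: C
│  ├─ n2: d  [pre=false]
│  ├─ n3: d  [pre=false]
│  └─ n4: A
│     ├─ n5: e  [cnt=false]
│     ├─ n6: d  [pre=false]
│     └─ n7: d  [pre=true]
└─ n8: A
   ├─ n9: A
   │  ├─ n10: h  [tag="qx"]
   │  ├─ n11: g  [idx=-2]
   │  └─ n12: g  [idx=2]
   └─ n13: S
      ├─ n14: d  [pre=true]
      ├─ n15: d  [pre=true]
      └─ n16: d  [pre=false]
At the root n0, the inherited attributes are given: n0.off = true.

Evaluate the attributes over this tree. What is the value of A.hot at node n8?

29

1. n0.off = true  [given at root]
2. n2.pre = false  [terminal]
3. n3.pre = false  [terminal]
4. n4.ok = -3  [-3]
5. n5.cnt = false  [terminal]
6. n6.pre = false  [terminal]
7. n7.pre = true  [terminal]
8. n4.hot = -9  [A.ok * 2 - 3]
9. n4.depth = true  [A.ok > -4]
10. n1.env = true  [A.hot > -10]
11. n1.wid = 11  [A.hot + 20]
12. n8.ok = 22  [C.wid + 11]
13. n9.ok = 19  [19]
14. n10.tag = "qx"  [terminal]
15. n11.idx = -2  [terminal]
16. n12.idx = 2  [terminal]
17. n9.hot = 30  [len(h.tag) + 28]
18. n9.depth = false  [g₀.idx > -2]
19. n13.off = false  [A₁.hot > 30]
20. n14.pre = true  [terminal]
21. n15.pre = true  [terminal]
22. n16.pre = false  [terminal]
23. n13.lim = 8  [8]
24. n8.hot = 29  [A₁.hot + A₀.ok - 23]
25. n8.depth = true  [A₁.hot > 29]
26. n0.lim = 0  [C.wid * 3 - 33]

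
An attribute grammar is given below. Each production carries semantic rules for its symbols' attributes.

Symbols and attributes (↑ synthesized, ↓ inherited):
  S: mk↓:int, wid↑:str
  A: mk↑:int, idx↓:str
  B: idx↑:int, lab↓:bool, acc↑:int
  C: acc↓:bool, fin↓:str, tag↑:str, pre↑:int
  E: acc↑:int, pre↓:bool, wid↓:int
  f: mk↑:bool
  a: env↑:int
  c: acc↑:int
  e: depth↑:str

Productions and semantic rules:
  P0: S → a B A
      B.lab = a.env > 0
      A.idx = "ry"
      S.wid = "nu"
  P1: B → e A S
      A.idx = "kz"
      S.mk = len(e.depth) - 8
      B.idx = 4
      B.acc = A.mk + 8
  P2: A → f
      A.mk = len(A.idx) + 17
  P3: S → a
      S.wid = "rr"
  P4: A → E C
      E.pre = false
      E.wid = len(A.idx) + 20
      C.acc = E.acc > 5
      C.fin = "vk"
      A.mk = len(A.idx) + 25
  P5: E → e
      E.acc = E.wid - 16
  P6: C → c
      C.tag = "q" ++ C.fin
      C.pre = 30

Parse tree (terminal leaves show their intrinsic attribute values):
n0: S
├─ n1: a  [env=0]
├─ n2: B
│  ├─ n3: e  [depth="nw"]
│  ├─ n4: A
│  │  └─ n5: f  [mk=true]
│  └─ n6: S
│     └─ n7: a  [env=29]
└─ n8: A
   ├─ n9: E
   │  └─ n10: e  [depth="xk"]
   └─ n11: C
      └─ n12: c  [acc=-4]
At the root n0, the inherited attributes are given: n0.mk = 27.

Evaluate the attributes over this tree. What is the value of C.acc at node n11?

1. n0.mk = 27  [given at root]
2. n1.env = 0  [terminal]
3. n2.lab = false  [a.env > 0]
4. n3.depth = "nw"  [terminal]
5. n4.idx = "kz"  ["kz"]
6. n5.mk = true  [terminal]
7. n4.mk = 19  [len(A.idx) + 17]
8. n6.mk = -6  [len(e.depth) - 8]
9. n7.env = 29  [terminal]
10. n6.wid = "rr"  ["rr"]
11. n2.idx = 4  [4]
12. n2.acc = 27  [A.mk + 8]
13. n8.idx = "ry"  ["ry"]
14. n9.pre = false  [false]
15. n9.wid = 22  [len(A.idx) + 20]
16. n10.depth = "xk"  [terminal]
17. n9.acc = 6  [E.wid - 16]
18. n11.acc = true  [E.acc > 5]
19. n11.fin = "vk"  ["vk"]
20. n12.acc = -4  [terminal]
21. n11.tag = "qvk"  ["q" ++ C.fin]
22. n11.pre = 30  [30]
23. n8.mk = 27  [len(A.idx) + 25]
24. n0.wid = "nu"  ["nu"]

true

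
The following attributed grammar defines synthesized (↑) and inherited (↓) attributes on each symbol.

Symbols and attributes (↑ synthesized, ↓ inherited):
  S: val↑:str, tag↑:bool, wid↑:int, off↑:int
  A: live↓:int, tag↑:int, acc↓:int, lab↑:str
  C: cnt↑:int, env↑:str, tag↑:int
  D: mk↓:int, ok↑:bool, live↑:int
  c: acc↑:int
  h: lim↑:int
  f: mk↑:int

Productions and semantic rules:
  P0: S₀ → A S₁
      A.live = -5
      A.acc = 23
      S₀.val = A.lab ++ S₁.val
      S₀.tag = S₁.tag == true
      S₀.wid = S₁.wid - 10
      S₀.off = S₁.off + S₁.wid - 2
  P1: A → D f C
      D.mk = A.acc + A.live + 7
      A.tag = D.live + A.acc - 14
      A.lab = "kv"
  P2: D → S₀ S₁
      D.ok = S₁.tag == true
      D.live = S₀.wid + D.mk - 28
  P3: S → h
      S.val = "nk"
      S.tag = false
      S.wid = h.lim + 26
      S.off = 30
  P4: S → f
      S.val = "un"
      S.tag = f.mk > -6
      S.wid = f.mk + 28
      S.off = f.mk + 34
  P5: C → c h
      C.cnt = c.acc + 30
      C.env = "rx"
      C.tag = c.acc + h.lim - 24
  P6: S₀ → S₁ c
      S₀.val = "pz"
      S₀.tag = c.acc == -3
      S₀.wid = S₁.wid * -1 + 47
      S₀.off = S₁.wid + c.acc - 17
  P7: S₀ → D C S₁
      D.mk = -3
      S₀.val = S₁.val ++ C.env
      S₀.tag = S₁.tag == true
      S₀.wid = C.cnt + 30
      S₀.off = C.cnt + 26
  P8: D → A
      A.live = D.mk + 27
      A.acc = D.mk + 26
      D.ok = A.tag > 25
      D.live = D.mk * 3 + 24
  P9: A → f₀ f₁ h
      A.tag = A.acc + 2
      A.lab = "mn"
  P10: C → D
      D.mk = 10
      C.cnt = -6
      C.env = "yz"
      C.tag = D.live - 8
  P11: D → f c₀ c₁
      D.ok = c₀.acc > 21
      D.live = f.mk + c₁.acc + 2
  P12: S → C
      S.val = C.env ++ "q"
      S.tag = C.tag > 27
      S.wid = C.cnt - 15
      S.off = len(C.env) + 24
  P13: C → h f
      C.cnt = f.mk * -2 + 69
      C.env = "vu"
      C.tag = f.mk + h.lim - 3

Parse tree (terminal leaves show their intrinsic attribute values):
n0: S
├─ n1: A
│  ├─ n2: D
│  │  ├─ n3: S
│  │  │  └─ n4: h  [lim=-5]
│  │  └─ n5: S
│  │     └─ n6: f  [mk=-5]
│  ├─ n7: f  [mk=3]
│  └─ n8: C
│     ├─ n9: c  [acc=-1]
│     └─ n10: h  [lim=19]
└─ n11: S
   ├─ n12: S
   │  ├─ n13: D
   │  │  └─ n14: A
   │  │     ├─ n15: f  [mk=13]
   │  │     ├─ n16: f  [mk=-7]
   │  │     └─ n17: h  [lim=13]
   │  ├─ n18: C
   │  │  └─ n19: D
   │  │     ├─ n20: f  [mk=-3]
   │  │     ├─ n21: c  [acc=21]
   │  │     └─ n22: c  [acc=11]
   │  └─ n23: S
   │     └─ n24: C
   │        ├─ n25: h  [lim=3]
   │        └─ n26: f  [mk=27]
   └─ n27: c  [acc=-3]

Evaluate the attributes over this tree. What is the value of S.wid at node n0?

1. n1.live = -5  [-5]
2. n1.acc = 23  [23]
3. n2.mk = 25  [A.acc + A.live + 7]
4. n4.lim = -5  [terminal]
5. n3.val = "nk"  ["nk"]
6. n3.tag = false  [false]
7. n3.wid = 21  [h.lim + 26]
8. n3.off = 30  [30]
9. n6.mk = -5  [terminal]
10. n5.val = "un"  ["un"]
11. n5.tag = true  [f.mk > -6]
12. n5.wid = 23  [f.mk + 28]
13. n5.off = 29  [f.mk + 34]
14. n2.ok = true  [S₁.tag == true]
15. n2.live = 18  [S₀.wid + D.mk - 28]
16. n7.mk = 3  [terminal]
17. n9.acc = -1  [terminal]
18. n10.lim = 19  [terminal]
19. n8.cnt = 29  [c.acc + 30]
20. n8.env = "rx"  ["rx"]
21. n8.tag = -6  [c.acc + h.lim - 24]
22. n1.tag = 27  [D.live + A.acc - 14]
23. n1.lab = "kv"  ["kv"]
24. n13.mk = -3  [-3]
25. n14.live = 24  [D.mk + 27]
26. n14.acc = 23  [D.mk + 26]
27. n15.mk = 13  [terminal]
28. n16.mk = -7  [terminal]
29. n17.lim = 13  [terminal]
30. n14.tag = 25  [A.acc + 2]
31. n14.lab = "mn"  ["mn"]
32. n13.ok = false  [A.tag > 25]
33. n13.live = 15  [D.mk * 3 + 24]
34. n19.mk = 10  [10]
35. n20.mk = -3  [terminal]
36. n21.acc = 21  [terminal]
37. n22.acc = 11  [terminal]
38. n19.ok = false  [c₀.acc > 21]
39. n19.live = 10  [f.mk + c₁.acc + 2]
40. n18.cnt = -6  [-6]
41. n18.env = "yz"  ["yz"]
42. n18.tag = 2  [D.live - 8]
43. n25.lim = 3  [terminal]
44. n26.mk = 27  [terminal]
45. n24.cnt = 15  [f.mk * -2 + 69]
46. n24.env = "vu"  ["vu"]
47. n24.tag = 27  [f.mk + h.lim - 3]
48. n23.val = "vuq"  [C.env ++ "q"]
49. n23.tag = false  [C.tag > 27]
50. n23.wid = 0  [C.cnt - 15]
51. n23.off = 26  [len(C.env) + 24]
52. n12.val = "vuqyz"  [S₁.val ++ C.env]
53. n12.tag = false  [S₁.tag == true]
54. n12.wid = 24  [C.cnt + 30]
55. n12.off = 20  [C.cnt + 26]
56. n27.acc = -3  [terminal]
57. n11.val = "pz"  ["pz"]
58. n11.tag = true  [c.acc == -3]
59. n11.wid = 23  [S₁.wid * -1 + 47]
60. n11.off = 4  [S₁.wid + c.acc - 17]
61. n0.val = "kvpz"  [A.lab ++ S₁.val]
62. n0.tag = true  [S₁.tag == true]
63. n0.wid = 13  [S₁.wid - 10]
64. n0.off = 25  [S₁.off + S₁.wid - 2]

13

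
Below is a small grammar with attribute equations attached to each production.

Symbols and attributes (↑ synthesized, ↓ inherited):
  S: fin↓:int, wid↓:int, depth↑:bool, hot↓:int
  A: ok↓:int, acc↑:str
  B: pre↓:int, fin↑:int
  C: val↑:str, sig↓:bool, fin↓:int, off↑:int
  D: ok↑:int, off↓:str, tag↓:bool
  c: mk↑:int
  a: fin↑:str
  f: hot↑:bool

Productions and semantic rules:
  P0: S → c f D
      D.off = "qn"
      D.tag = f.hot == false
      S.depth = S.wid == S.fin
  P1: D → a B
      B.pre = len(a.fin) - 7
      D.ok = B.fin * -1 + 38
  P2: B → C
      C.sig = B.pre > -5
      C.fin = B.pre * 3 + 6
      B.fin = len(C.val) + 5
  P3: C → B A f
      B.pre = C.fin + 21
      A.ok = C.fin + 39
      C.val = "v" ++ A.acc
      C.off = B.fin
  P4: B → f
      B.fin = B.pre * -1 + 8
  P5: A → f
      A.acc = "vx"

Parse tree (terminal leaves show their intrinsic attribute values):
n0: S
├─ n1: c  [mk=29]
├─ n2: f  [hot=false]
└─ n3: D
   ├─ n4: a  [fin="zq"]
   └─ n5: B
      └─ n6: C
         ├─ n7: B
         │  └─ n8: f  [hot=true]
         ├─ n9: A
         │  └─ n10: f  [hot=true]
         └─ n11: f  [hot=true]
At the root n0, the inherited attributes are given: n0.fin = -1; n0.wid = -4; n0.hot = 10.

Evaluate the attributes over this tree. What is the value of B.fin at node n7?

1. n0.fin = -1  [given at root]
2. n0.wid = -4  [given at root]
3. n0.hot = 10  [given at root]
4. n1.mk = 29  [terminal]
5. n2.hot = false  [terminal]
6. n3.off = "qn"  ["qn"]
7. n3.tag = true  [f.hot == false]
8. n4.fin = "zq"  [terminal]
9. n5.pre = -5  [len(a.fin) - 7]
10. n6.sig = false  [B.pre > -5]
11. n6.fin = -9  [B.pre * 3 + 6]
12. n7.pre = 12  [C.fin + 21]
13. n8.hot = true  [terminal]
14. n7.fin = -4  [B.pre * -1 + 8]
15. n9.ok = 30  [C.fin + 39]
16. n10.hot = true  [terminal]
17. n9.acc = "vx"  ["vx"]
18. n11.hot = true  [terminal]
19. n6.val = "vvx"  ["v" ++ A.acc]
20. n6.off = -4  [B.fin]
21. n5.fin = 8  [len(C.val) + 5]
22. n3.ok = 30  [B.fin * -1 + 38]
23. n0.depth = false  [S.wid == S.fin]

-4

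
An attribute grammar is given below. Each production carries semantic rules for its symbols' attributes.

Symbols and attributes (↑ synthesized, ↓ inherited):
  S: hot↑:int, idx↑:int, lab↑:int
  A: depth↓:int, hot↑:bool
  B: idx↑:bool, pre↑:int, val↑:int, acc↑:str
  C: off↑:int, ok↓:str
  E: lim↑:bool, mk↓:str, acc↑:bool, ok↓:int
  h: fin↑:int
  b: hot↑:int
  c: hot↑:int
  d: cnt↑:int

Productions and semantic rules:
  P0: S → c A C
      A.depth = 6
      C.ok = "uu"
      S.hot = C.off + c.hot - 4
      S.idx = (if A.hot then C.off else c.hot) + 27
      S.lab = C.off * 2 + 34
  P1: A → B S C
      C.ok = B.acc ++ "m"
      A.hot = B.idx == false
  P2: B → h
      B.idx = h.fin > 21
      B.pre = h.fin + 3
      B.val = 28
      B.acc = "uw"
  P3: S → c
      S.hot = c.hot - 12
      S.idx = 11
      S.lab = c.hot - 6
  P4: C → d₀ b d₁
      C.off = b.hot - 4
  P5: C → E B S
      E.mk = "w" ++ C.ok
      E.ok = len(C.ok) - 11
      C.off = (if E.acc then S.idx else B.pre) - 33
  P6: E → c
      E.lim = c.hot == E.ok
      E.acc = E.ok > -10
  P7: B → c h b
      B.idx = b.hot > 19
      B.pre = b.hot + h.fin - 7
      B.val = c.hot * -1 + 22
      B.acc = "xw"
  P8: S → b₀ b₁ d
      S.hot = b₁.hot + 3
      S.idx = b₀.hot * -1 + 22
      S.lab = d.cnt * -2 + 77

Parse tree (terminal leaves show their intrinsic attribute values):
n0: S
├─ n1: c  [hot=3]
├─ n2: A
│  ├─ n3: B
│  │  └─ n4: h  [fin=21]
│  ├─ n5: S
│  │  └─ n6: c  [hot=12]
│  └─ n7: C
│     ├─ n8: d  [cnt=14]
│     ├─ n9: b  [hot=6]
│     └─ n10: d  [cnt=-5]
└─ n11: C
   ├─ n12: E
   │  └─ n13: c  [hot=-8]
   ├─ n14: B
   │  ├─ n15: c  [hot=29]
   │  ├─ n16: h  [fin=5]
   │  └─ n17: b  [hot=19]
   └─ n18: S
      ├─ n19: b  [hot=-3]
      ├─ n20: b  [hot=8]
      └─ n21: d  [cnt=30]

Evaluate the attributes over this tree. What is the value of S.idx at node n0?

19

1. n1.hot = 3  [terminal]
2. n2.depth = 6  [6]
3. n4.fin = 21  [terminal]
4. n3.idx = false  [h.fin > 21]
5. n3.pre = 24  [h.fin + 3]
6. n3.val = 28  [28]
7. n3.acc = "uw"  ["uw"]
8. n6.hot = 12  [terminal]
9. n5.hot = 0  [c.hot - 12]
10. n5.idx = 11  [11]
11. n5.lab = 6  [c.hot - 6]
12. n7.ok = "uwm"  [B.acc ++ "m"]
13. n8.cnt = 14  [terminal]
14. n9.hot = 6  [terminal]
15. n10.cnt = -5  [terminal]
16. n7.off = 2  [b.hot - 4]
17. n2.hot = true  [B.idx == false]
18. n11.ok = "uu"  ["uu"]
19. n12.mk = "wuu"  ["w" ++ C.ok]
20. n12.ok = -9  [len(C.ok) - 11]
21. n13.hot = -8  [terminal]
22. n12.lim = false  [c.hot == E.ok]
23. n12.acc = true  [E.ok > -10]
24. n15.hot = 29  [terminal]
25. n16.fin = 5  [terminal]
26. n17.hot = 19  [terminal]
27. n14.idx = false  [b.hot > 19]
28. n14.pre = 17  [b.hot + h.fin - 7]
29. n14.val = -7  [c.hot * -1 + 22]
30. n14.acc = "xw"  ["xw"]
31. n19.hot = -3  [terminal]
32. n20.hot = 8  [terminal]
33. n21.cnt = 30  [terminal]
34. n18.hot = 11  [b₁.hot + 3]
35. n18.idx = 25  [b₀.hot * -1 + 22]
36. n18.lab = 17  [d.cnt * -2 + 77]
37. n11.off = -8  [(if E.acc then S.idx else B.pre) - 33]
38. n0.hot = -9  [C.off + c.hot - 4]
39. n0.idx = 19  [(if A.hot then C.off else c.hot) + 27]
40. n0.lab = 18  [C.off * 2 + 34]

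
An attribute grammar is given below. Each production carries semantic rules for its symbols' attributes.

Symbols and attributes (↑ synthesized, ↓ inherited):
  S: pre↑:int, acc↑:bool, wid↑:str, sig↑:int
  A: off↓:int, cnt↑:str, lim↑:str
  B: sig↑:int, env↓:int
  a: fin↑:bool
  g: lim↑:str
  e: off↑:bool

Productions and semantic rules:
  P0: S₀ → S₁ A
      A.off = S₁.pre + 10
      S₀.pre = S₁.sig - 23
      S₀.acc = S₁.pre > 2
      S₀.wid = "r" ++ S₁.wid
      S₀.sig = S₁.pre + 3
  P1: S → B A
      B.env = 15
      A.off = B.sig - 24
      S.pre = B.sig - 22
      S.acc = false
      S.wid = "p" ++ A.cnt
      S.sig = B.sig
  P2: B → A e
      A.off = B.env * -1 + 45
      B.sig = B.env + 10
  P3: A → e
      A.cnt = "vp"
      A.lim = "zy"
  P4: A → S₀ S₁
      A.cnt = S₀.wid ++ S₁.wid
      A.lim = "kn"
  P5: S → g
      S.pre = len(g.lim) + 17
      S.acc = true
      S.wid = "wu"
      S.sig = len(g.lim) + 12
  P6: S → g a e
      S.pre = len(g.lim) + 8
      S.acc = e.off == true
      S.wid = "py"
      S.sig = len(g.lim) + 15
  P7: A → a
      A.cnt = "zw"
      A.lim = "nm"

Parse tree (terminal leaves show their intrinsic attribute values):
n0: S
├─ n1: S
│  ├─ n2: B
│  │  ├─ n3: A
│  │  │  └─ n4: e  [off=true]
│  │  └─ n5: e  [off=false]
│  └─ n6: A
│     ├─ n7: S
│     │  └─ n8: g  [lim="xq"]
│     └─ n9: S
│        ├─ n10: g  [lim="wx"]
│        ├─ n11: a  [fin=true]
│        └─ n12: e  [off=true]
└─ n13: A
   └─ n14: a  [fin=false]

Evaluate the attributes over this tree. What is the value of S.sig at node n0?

1. n2.env = 15  [15]
2. n3.off = 30  [B.env * -1 + 45]
3. n4.off = true  [terminal]
4. n3.cnt = "vp"  ["vp"]
5. n3.lim = "zy"  ["zy"]
6. n5.off = false  [terminal]
7. n2.sig = 25  [B.env + 10]
8. n6.off = 1  [B.sig - 24]
9. n8.lim = "xq"  [terminal]
10. n7.pre = 19  [len(g.lim) + 17]
11. n7.acc = true  [true]
12. n7.wid = "wu"  ["wu"]
13. n7.sig = 14  [len(g.lim) + 12]
14. n10.lim = "wx"  [terminal]
15. n11.fin = true  [terminal]
16. n12.off = true  [terminal]
17. n9.pre = 10  [len(g.lim) + 8]
18. n9.acc = true  [e.off == true]
19. n9.wid = "py"  ["py"]
20. n9.sig = 17  [len(g.lim) + 15]
21. n6.cnt = "wupy"  [S₀.wid ++ S₁.wid]
22. n6.lim = "kn"  ["kn"]
23. n1.pre = 3  [B.sig - 22]
24. n1.acc = false  [false]
25. n1.wid = "pwupy"  ["p" ++ A.cnt]
26. n1.sig = 25  [B.sig]
27. n13.off = 13  [S₁.pre + 10]
28. n14.fin = false  [terminal]
29. n13.cnt = "zw"  ["zw"]
30. n13.lim = "nm"  ["nm"]
31. n0.pre = 2  [S₁.sig - 23]
32. n0.acc = true  [S₁.pre > 2]
33. n0.wid = "rpwupy"  ["r" ++ S₁.wid]
34. n0.sig = 6  [S₁.pre + 3]

6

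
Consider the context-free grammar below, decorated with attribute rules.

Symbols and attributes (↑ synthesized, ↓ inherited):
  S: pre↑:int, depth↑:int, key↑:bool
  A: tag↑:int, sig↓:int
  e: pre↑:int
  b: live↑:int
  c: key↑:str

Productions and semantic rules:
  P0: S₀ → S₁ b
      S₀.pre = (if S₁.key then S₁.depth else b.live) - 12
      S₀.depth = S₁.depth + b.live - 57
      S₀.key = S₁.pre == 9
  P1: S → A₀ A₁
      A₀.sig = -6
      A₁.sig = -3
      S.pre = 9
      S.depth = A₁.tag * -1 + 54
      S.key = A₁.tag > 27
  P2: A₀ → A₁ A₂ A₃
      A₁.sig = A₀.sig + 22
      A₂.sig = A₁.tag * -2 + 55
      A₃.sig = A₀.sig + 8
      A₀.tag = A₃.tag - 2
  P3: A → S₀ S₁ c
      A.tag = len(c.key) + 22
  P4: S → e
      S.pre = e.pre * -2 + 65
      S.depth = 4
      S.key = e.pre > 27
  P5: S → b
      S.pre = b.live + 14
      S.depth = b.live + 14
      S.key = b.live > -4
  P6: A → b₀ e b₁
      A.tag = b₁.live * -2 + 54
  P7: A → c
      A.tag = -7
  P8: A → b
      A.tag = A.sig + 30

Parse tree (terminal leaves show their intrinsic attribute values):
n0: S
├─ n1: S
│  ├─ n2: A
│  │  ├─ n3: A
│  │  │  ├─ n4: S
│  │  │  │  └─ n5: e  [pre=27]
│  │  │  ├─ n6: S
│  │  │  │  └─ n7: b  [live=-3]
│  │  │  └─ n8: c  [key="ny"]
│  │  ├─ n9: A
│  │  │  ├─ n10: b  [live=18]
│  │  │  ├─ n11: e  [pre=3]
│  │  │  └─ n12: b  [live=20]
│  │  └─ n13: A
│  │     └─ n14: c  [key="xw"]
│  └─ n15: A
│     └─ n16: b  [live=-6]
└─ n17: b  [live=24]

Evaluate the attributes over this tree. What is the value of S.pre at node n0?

12

1. n2.sig = -6  [-6]
2. n3.sig = 16  [A₀.sig + 22]
3. n5.pre = 27  [terminal]
4. n4.pre = 11  [e.pre * -2 + 65]
5. n4.depth = 4  [4]
6. n4.key = false  [e.pre > 27]
7. n7.live = -3  [terminal]
8. n6.pre = 11  [b.live + 14]
9. n6.depth = 11  [b.live + 14]
10. n6.key = true  [b.live > -4]
11. n8.key = "ny"  [terminal]
12. n3.tag = 24  [len(c.key) + 22]
13. n9.sig = 7  [A₁.tag * -2 + 55]
14. n10.live = 18  [terminal]
15. n11.pre = 3  [terminal]
16. n12.live = 20  [terminal]
17. n9.tag = 14  [b₁.live * -2 + 54]
18. n13.sig = 2  [A₀.sig + 8]
19. n14.key = "xw"  [terminal]
20. n13.tag = -7  [-7]
21. n2.tag = -9  [A₃.tag - 2]
22. n15.sig = -3  [-3]
23. n16.live = -6  [terminal]
24. n15.tag = 27  [A.sig + 30]
25. n1.pre = 9  [9]
26. n1.depth = 27  [A₁.tag * -1 + 54]
27. n1.key = false  [A₁.tag > 27]
28. n17.live = 24  [terminal]
29. n0.pre = 12  [(if S₁.key then S₁.depth else b.live) - 12]
30. n0.depth = -6  [S₁.depth + b.live - 57]
31. n0.key = true  [S₁.pre == 9]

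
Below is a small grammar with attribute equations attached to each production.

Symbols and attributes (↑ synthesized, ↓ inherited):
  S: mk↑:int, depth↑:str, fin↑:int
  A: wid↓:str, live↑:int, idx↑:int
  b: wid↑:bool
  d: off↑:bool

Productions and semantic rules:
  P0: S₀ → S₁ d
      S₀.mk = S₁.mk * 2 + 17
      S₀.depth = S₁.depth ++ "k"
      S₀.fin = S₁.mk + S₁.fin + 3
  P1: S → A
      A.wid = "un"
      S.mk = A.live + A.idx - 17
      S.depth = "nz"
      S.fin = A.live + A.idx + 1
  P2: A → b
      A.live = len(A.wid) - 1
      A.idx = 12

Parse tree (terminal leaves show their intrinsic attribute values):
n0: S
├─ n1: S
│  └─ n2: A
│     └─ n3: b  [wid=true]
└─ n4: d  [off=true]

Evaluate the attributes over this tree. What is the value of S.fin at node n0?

13

1. n2.wid = "un"  ["un"]
2. n3.wid = true  [terminal]
3. n2.live = 1  [len(A.wid) - 1]
4. n2.idx = 12  [12]
5. n1.mk = -4  [A.live + A.idx - 17]
6. n1.depth = "nz"  ["nz"]
7. n1.fin = 14  [A.live + A.idx + 1]
8. n4.off = true  [terminal]
9. n0.mk = 9  [S₁.mk * 2 + 17]
10. n0.depth = "nzk"  [S₁.depth ++ "k"]
11. n0.fin = 13  [S₁.mk + S₁.fin + 3]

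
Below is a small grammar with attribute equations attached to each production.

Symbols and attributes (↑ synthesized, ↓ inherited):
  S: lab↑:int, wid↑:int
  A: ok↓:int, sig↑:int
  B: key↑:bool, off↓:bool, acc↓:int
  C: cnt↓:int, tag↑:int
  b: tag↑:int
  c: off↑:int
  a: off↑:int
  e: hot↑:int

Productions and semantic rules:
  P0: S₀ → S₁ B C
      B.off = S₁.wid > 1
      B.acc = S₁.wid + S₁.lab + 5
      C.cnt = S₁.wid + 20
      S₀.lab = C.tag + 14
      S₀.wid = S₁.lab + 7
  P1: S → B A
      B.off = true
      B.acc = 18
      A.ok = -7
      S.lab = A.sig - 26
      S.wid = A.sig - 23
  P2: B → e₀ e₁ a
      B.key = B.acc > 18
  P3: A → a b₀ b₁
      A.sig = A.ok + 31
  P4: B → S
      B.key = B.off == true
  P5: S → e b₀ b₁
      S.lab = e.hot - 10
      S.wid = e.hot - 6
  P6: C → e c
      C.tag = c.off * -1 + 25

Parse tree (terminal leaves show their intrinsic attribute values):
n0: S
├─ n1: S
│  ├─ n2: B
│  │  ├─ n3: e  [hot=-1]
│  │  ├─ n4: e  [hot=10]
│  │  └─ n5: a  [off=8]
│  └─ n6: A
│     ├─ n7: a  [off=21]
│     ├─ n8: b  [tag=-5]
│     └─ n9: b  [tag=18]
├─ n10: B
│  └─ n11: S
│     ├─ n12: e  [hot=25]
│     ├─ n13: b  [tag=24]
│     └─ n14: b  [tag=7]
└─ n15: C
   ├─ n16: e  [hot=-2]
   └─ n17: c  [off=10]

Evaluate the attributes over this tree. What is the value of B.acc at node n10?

4

1. n2.off = true  [true]
2. n2.acc = 18  [18]
3. n3.hot = -1  [terminal]
4. n4.hot = 10  [terminal]
5. n5.off = 8  [terminal]
6. n2.key = false  [B.acc > 18]
7. n6.ok = -7  [-7]
8. n7.off = 21  [terminal]
9. n8.tag = -5  [terminal]
10. n9.tag = 18  [terminal]
11. n6.sig = 24  [A.ok + 31]
12. n1.lab = -2  [A.sig - 26]
13. n1.wid = 1  [A.sig - 23]
14. n10.off = false  [S₁.wid > 1]
15. n10.acc = 4  [S₁.wid + S₁.lab + 5]
16. n12.hot = 25  [terminal]
17. n13.tag = 24  [terminal]
18. n14.tag = 7  [terminal]
19. n11.lab = 15  [e.hot - 10]
20. n11.wid = 19  [e.hot - 6]
21. n10.key = false  [B.off == true]
22. n15.cnt = 21  [S₁.wid + 20]
23. n16.hot = -2  [terminal]
24. n17.off = 10  [terminal]
25. n15.tag = 15  [c.off * -1 + 25]
26. n0.lab = 29  [C.tag + 14]
27. n0.wid = 5  [S₁.lab + 7]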